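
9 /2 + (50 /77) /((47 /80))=40571 /7238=5.61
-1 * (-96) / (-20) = -24 / 5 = -4.80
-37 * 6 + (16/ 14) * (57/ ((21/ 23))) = -7382/ 49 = -150.65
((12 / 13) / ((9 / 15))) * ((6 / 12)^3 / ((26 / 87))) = 435 / 676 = 0.64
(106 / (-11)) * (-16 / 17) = 1696 / 187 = 9.07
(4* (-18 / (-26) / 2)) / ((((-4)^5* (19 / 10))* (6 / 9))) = -135 / 126464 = -0.00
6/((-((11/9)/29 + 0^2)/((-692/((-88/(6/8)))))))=-406377/484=-839.62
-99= -99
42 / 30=7 / 5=1.40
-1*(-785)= 785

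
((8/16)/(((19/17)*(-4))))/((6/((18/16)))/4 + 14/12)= -17/380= -0.04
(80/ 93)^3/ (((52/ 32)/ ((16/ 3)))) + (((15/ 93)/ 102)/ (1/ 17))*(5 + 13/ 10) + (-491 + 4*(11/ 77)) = -428788020485/ 878357844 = -488.17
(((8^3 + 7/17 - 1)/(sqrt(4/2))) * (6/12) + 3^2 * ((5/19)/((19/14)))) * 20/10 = 1260/361 + 4347 * sqrt(2)/17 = 365.11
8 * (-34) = -272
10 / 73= 0.14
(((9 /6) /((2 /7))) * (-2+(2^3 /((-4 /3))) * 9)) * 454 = -133476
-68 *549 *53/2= -989298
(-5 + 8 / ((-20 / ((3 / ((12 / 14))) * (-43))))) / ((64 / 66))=56.92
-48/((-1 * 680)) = 6/85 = 0.07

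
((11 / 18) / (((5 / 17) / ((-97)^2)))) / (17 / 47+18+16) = 568.94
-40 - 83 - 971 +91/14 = -2175/2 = -1087.50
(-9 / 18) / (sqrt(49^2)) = -1 / 98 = -0.01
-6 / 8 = -3 / 4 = -0.75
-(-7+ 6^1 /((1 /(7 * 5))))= -203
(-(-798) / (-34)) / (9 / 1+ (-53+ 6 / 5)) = 1995 / 3638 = 0.55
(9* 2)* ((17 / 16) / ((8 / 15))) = 2295 / 64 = 35.86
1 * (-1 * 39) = -39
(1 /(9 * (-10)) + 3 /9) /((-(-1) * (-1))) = -29 /90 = -0.32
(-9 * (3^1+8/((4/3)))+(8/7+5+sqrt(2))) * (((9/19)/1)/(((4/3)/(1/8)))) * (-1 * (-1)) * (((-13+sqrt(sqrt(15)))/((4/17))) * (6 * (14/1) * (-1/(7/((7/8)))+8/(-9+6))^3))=15338913 * (-524+7 * sqrt(2)) * (13-15^(1/4))/311296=-279462.63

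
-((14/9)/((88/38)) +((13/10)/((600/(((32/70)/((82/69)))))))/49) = -584508238/870148125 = -0.67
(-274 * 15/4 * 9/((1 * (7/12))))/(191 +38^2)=-7398/763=-9.70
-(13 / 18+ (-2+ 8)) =-121 / 18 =-6.72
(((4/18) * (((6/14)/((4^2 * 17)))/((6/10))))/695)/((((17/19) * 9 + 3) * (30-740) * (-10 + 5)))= 19/887854716000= 0.00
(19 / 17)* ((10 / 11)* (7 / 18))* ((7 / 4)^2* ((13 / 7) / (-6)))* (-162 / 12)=60515 / 11968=5.06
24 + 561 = 585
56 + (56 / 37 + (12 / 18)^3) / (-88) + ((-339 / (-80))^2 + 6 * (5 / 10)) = 76.94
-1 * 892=-892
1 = 1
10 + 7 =17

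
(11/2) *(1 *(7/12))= 77/24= 3.21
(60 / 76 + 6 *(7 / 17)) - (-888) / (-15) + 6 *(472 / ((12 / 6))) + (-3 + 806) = 3493342 / 1615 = 2163.06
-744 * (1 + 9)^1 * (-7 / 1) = 52080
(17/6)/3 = 17/18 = 0.94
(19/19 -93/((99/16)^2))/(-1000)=4669/3267000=0.00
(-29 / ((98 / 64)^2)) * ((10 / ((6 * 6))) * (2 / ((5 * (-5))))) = 29696 / 108045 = 0.27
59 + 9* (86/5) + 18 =1159/5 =231.80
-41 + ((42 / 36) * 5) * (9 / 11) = -797 / 22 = -36.23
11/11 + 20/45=13/9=1.44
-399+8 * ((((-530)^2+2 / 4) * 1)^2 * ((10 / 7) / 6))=1052067875877 / 7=150295410839.57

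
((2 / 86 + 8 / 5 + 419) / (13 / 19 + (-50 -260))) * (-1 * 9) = 12.24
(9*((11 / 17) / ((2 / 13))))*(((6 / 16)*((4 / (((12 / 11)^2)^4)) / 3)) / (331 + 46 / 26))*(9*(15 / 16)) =1992465798895 / 8328352628736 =0.24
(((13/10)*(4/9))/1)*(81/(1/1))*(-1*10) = -468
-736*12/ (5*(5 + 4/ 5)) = -304.55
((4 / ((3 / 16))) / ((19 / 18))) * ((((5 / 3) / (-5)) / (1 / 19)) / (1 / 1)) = -128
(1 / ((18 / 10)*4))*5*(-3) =-25 / 12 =-2.08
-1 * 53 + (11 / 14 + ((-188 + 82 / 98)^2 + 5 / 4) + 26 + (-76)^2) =391661911 / 9604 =40781.12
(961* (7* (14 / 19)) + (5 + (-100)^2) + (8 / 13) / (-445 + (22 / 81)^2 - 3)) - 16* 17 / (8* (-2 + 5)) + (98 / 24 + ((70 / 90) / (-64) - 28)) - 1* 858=77397930590467 / 5501515968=14068.47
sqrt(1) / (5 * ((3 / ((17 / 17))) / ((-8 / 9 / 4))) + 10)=-2 / 115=-0.02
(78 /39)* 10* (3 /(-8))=-15 /2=-7.50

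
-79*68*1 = -5372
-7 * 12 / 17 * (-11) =924 / 17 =54.35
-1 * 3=-3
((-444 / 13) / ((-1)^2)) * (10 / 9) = -1480 / 39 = -37.95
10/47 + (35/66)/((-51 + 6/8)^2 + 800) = 17569490/82514751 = 0.21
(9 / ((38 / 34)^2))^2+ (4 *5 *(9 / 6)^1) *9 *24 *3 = 2540205441 / 130321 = 19491.91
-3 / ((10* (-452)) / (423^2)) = 536787 / 4520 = 118.76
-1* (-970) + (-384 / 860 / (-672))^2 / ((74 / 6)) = 81291747253 / 83805925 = 970.00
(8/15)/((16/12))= 2/5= 0.40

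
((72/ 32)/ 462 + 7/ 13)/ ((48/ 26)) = 4351/ 14784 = 0.29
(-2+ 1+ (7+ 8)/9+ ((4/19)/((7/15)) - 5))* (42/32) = -1549/304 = -5.10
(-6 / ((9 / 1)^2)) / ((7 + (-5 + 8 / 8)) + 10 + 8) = -2 / 567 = -0.00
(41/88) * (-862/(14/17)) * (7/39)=-300407/3432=-87.53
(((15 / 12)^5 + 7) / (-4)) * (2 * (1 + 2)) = -30879 / 2048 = -15.08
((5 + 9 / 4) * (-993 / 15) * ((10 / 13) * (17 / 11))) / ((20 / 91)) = -2596.09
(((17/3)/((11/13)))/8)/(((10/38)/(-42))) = -29393/220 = -133.60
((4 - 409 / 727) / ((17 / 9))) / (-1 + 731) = 1323 / 530710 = 0.00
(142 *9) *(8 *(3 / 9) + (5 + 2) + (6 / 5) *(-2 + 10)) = 123114 / 5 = 24622.80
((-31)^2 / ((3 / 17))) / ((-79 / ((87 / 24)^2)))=-13739417 / 15168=-905.82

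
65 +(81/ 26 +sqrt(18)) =3 *sqrt(2) +1771/ 26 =72.36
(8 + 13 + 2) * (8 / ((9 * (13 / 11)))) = 17.30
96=96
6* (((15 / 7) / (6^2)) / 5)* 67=67 / 14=4.79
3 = 3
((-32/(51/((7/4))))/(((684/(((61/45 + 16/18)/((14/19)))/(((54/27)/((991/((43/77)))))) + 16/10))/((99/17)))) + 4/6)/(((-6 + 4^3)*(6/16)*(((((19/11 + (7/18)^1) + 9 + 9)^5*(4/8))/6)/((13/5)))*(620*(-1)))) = 1591185776423196096/92032939469891949003883625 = 0.00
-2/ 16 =-0.12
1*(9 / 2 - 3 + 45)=93 / 2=46.50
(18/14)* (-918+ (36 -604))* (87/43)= -1163538/301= -3865.57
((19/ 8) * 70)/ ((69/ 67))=44555/ 276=161.43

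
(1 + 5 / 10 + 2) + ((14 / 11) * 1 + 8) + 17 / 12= 1873 / 132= 14.19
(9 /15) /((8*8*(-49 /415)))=-249 /3136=-0.08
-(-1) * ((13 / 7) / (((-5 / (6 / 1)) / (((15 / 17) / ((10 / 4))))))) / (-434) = 234 / 129115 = 0.00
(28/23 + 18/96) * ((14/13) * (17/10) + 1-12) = -77033/5980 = -12.88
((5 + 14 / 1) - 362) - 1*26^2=-1019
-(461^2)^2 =-45165175441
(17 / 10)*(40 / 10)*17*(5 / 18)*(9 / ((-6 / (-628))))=90746 / 3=30248.67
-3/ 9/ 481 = -1/ 1443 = -0.00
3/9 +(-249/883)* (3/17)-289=-13001767/45033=-288.72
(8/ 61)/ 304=1/ 2318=0.00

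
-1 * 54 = -54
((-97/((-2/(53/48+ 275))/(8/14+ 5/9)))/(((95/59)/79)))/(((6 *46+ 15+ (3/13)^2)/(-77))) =-790865760359389/4037351040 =-195887.29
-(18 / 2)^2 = -81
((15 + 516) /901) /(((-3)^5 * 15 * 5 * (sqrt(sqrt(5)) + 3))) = -59 /5135700-59 * sqrt(5) /46221300 + 59 * 5^(3 /4) /138663900 + 59 * 5^(1 /4) /15407100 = -0.00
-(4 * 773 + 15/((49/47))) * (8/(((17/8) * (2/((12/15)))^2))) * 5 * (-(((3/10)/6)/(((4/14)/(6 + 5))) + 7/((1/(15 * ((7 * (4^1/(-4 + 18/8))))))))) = -46706254624/2975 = -15699581.39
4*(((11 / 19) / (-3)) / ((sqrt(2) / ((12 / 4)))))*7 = -154*sqrt(2) / 19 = -11.46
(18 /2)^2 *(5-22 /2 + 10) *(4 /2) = 648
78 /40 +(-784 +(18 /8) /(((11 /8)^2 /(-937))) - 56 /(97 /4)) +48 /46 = -10249625031 /5399020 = -1898.42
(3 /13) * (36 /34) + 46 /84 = 7351 /9282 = 0.79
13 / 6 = 2.17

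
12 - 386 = -374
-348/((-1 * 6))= 58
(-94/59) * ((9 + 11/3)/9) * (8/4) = -7144/1593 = -4.48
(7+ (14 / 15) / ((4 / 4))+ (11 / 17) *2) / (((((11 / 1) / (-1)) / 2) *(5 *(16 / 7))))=-16471 / 112200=-0.15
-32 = -32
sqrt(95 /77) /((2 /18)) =9 * sqrt(7315) /77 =10.00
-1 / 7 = -0.14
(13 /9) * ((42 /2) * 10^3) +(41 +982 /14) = 639334 /21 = 30444.48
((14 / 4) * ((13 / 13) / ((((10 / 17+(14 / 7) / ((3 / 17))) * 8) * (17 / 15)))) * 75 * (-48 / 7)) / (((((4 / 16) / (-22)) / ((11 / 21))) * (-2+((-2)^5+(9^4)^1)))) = 408375 / 3472364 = 0.12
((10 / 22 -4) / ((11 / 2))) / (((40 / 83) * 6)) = -1079 / 4840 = -0.22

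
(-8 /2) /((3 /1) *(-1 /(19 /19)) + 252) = -4 /249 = -0.02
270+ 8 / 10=1354 / 5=270.80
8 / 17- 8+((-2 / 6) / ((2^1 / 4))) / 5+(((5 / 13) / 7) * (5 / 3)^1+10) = 18787 / 7735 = 2.43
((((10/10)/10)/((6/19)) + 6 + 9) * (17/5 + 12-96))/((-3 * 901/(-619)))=-229250983/810900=-282.71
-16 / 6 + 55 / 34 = -107 / 102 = -1.05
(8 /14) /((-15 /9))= -12 /35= -0.34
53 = 53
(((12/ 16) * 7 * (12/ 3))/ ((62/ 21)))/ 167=441/ 10354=0.04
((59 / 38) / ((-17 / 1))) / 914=-59 / 590444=-0.00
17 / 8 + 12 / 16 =23 / 8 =2.88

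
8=8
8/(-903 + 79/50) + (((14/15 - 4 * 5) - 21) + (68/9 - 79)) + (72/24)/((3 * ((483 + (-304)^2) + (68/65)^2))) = -88777976254098047/796072417237305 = -111.52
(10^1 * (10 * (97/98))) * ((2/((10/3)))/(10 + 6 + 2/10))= 4850/1323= 3.67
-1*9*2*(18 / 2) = -162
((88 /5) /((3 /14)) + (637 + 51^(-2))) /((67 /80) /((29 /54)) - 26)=-29.42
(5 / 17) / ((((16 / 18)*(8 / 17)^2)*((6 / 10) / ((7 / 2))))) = 8925 / 1024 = 8.72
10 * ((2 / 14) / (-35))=-2 / 49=-0.04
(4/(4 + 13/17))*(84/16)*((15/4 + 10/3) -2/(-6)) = 10591/324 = 32.69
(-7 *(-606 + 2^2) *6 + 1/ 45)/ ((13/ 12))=4551124/ 195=23339.10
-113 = -113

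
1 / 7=0.14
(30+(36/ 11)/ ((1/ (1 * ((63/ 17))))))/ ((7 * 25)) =7878/ 32725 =0.24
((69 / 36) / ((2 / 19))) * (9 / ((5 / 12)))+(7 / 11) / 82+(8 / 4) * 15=954559 / 2255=423.31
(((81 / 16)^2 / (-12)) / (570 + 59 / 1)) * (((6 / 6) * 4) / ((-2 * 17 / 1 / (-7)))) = -15309 / 5474816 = -0.00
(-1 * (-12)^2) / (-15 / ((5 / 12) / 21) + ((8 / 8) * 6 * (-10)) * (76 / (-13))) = 156 / 439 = 0.36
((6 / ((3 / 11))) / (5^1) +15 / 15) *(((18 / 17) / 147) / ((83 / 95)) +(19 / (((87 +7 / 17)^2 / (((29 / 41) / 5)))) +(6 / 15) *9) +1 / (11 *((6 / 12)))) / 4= 35233654783073301 / 6885528092304400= 5.12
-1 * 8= -8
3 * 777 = 2331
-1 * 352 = -352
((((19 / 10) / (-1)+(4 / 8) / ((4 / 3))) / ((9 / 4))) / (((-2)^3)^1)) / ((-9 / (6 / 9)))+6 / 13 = 57527 / 126360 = 0.46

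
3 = 3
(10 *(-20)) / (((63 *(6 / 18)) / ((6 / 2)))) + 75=325 / 7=46.43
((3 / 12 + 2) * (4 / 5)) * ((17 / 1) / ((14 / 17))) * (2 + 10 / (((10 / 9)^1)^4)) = 3181023 / 10000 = 318.10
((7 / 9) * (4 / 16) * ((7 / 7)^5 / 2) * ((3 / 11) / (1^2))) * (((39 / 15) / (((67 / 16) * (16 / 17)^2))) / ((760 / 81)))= 710073 / 358476800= 0.00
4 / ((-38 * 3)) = -2 / 57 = -0.04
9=9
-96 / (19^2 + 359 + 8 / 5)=-60 / 451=-0.13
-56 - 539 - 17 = -612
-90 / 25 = -18 / 5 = -3.60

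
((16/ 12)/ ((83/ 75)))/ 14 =0.09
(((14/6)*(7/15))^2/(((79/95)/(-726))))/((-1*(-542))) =-5519899/2890215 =-1.91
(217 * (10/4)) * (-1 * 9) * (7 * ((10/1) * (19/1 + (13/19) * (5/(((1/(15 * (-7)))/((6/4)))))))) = 6751081575/38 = 177660041.45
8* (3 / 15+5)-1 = 203 / 5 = 40.60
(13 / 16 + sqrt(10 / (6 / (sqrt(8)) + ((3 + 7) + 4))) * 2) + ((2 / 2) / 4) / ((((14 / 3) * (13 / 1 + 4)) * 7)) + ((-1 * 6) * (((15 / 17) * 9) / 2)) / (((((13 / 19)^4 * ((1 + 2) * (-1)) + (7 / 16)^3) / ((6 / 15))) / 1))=4 * sqrt(5) / sqrt(3 * sqrt(2) + 28) + 71114511623803 / 4081799493520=19.00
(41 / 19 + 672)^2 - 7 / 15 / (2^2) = 9844226333 / 21660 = 454488.75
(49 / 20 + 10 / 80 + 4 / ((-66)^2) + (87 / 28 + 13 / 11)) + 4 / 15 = 2174551 / 304920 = 7.13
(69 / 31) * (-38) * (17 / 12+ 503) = -2645161 / 62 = -42663.89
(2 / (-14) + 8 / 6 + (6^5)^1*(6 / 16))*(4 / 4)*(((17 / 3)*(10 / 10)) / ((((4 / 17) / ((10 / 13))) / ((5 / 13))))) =442610725 / 21294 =20785.70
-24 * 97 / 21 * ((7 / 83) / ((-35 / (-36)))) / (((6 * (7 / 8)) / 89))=-3315072 / 20335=-163.02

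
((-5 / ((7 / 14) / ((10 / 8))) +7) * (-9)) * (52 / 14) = 1287 / 7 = 183.86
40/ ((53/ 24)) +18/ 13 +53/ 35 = 506707/ 24115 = 21.01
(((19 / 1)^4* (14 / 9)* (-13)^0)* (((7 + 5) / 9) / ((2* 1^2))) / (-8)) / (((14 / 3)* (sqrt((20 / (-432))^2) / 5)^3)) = -4560192432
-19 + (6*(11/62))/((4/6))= -1079/62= -17.40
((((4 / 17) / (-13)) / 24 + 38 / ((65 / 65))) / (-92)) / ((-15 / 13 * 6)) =50387 / 844560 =0.06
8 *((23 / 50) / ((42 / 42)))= 92 / 25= 3.68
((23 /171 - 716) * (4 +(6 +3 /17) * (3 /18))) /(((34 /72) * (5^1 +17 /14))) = -10282692 /8381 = -1226.91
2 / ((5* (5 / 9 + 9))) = 9 / 215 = 0.04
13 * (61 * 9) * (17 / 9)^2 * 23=5271071 / 9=585674.56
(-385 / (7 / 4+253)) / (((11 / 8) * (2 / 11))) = -6160 / 1019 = -6.05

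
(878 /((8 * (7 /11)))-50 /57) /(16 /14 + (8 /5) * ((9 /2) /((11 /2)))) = 15061915 /215232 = 69.98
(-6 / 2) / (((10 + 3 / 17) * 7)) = -51 / 1211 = -0.04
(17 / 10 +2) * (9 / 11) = 333 / 110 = 3.03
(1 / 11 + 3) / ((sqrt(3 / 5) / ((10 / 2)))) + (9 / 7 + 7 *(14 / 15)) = 821 / 105 + 170 *sqrt(15) / 33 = 27.77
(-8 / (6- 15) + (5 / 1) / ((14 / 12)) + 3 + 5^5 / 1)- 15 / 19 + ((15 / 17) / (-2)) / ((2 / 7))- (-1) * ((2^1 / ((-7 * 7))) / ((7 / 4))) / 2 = 12487012303 / 3988404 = 3130.83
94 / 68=47 / 34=1.38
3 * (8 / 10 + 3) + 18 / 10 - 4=46 / 5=9.20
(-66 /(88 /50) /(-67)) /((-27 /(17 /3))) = -425 /3618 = -0.12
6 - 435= -429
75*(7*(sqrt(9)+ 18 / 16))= 17325 / 8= 2165.62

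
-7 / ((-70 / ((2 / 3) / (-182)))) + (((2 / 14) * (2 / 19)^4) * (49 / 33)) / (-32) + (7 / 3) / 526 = 4187939927 / 1029260922690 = 0.00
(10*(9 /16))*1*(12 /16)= 135 /32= 4.22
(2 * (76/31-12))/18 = -296/279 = -1.06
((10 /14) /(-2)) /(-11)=5 /154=0.03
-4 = -4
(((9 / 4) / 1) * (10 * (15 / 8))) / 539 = 675 / 8624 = 0.08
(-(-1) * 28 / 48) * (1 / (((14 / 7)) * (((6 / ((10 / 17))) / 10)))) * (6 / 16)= 175 / 1632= 0.11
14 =14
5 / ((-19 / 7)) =-35 / 19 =-1.84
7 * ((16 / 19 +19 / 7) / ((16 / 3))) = 1419 / 304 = 4.67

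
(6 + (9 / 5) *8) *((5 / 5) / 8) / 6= 17 / 40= 0.42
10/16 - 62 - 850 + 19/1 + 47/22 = -78341/88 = -890.24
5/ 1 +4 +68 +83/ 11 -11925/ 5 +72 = -24513/ 11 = -2228.45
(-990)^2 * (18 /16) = 2205225 /2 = 1102612.50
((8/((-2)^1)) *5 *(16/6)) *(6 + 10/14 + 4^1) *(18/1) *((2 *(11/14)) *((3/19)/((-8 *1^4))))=297000/931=319.01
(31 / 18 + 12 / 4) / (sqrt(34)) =5 * sqrt(34) / 36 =0.81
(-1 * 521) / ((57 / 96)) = -16672 / 19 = -877.47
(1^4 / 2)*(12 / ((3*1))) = 2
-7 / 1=-7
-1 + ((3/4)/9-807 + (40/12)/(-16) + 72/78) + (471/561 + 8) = -15526551/19448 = -798.36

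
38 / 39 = 0.97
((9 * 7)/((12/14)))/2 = 147/4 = 36.75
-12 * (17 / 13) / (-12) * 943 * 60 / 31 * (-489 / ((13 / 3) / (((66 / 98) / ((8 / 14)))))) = -11641151115 / 36673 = -317431.11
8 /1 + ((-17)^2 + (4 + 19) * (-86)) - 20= -1701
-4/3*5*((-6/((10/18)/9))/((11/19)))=12312/11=1119.27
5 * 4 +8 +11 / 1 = 39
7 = 7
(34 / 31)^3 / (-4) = -9826 / 29791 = -0.33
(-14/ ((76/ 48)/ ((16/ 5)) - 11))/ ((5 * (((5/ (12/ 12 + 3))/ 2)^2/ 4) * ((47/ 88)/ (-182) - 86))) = -3673686016/ 115760924625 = -0.03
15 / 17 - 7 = -104 / 17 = -6.12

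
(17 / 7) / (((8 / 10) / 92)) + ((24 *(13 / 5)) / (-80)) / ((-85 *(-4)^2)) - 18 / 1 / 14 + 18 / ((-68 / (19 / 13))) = 277.61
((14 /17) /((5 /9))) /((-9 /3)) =-42 /85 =-0.49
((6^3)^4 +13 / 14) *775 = 23618088355675 / 14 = 1687006311119.64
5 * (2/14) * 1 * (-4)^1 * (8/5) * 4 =-128/7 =-18.29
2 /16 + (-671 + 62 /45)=-241019 /360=-669.50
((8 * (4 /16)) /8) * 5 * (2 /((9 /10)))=25 /9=2.78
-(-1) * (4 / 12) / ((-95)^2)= 1 / 27075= 0.00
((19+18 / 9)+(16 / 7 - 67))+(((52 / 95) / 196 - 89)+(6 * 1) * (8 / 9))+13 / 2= -3376127 / 27930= -120.88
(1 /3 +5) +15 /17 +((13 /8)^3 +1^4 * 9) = 509359 /26112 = 19.51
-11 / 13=-0.85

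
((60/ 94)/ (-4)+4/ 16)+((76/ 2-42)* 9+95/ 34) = -105837/ 3196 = -33.12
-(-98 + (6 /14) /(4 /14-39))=26561 /271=98.01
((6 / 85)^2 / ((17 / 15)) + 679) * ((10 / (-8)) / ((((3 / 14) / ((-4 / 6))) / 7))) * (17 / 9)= 817307407 / 23409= 34914.24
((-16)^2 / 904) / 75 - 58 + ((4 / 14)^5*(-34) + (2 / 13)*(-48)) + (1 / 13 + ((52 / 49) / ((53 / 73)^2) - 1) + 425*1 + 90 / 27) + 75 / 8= 15535833946583939 / 41611654648200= 373.35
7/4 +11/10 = 57/20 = 2.85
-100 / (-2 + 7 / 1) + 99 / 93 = -587 / 31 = -18.94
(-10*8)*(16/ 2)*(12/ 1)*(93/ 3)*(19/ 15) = -301568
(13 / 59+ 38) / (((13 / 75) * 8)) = 169125 / 6136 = 27.56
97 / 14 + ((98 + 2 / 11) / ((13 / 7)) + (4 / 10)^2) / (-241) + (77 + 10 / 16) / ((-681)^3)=3786053996713069 / 564363200000600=6.71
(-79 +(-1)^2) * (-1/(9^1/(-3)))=-26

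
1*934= 934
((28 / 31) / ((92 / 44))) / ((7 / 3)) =132 / 713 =0.19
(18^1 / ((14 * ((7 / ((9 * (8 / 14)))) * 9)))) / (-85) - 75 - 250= -9475411 / 29155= -325.00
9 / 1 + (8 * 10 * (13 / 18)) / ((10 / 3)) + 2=85 / 3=28.33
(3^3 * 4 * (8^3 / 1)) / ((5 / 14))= 774144 / 5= 154828.80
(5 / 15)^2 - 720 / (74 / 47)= -457.19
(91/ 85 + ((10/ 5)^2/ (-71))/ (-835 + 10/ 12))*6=38807214/ 6041035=6.42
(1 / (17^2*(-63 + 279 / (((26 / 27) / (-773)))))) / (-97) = 26 / 163282329351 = 0.00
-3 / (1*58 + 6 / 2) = -3 / 61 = -0.05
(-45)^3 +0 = -91125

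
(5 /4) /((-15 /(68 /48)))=-17 /144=-0.12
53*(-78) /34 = -2067 /17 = -121.59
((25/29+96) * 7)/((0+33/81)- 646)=-530901/505499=-1.05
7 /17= 0.41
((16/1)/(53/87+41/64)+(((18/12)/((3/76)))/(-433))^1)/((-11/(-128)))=4903764736/33145717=147.95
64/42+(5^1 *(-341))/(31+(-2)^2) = -991/21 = -47.19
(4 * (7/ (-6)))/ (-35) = 2/ 15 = 0.13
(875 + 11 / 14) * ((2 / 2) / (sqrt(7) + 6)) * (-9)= -331047 / 203 + 110349 * sqrt(7) / 406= -911.67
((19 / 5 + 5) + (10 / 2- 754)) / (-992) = 0.75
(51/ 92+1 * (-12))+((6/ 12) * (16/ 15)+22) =15301/ 1380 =11.09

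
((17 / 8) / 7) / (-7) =-17 / 392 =-0.04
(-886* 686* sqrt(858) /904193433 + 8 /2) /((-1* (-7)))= 4 /7 - 86828* sqrt(858) /904193433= 0.57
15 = 15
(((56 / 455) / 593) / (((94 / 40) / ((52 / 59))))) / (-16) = -8 / 1644389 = -0.00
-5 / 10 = -1 / 2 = -0.50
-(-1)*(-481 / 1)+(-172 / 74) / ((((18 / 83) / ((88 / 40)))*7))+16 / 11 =-61911974 / 128205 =-482.91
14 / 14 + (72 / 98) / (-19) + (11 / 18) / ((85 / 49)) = 1871159 / 1424430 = 1.31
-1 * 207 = -207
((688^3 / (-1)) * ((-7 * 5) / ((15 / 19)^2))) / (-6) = -411472259072 / 135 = -3047942659.79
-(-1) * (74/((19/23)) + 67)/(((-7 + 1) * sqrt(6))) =-10.65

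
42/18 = 7/3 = 2.33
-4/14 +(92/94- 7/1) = -2075/329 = -6.31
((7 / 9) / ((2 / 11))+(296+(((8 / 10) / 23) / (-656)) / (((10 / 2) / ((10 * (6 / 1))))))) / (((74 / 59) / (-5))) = -1503586739 / 1256076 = -1197.05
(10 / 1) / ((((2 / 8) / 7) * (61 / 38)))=10640 / 61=174.43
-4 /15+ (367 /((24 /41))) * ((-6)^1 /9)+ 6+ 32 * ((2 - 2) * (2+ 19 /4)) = -74203 /180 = -412.24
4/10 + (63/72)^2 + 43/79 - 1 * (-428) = 10863067/25280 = 429.71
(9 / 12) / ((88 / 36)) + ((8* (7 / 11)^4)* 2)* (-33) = -918717 / 10648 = -86.28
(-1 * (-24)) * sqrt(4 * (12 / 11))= 96 * sqrt(33) / 11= 50.13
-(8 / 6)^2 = -16 / 9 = -1.78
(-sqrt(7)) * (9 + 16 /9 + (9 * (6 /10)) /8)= -4123 * sqrt(7) /360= -30.30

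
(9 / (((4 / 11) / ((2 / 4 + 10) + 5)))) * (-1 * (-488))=187209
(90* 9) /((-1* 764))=-405 /382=-1.06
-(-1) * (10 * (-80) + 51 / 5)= -3949 / 5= -789.80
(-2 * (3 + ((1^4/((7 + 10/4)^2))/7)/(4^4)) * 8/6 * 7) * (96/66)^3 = -248414720/1441473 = -172.33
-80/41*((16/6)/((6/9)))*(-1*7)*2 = 4480/41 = 109.27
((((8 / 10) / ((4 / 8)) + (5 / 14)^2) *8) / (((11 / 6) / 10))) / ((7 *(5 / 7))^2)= 40632 / 13475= 3.02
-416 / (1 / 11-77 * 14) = 0.39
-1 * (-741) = 741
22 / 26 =11 / 13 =0.85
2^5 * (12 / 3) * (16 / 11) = 186.18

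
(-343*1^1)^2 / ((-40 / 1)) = -117649 / 40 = -2941.22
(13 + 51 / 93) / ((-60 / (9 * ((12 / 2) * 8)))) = -97.55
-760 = -760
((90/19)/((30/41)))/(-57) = -41/361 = -0.11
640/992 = 20/31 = 0.65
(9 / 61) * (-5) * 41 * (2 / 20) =-369 / 122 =-3.02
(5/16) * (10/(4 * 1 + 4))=25/64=0.39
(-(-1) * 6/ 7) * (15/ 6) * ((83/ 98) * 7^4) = 8715/ 2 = 4357.50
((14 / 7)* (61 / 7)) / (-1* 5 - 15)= -61 / 70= -0.87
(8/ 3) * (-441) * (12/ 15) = -4704/ 5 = -940.80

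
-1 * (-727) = 727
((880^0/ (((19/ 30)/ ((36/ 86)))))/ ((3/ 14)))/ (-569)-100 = -46489820/ 464873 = -100.01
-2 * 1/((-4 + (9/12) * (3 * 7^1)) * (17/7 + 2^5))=-56/11327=-0.00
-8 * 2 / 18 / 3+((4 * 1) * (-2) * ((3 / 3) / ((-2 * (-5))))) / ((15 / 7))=-452 / 675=-0.67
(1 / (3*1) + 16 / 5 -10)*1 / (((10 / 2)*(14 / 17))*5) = -1649 / 5250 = -0.31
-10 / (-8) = 5 / 4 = 1.25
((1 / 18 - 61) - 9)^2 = 1585081 / 324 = 4892.23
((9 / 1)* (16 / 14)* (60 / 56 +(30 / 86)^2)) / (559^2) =1111860 / 28311091081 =0.00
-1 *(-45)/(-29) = -1.55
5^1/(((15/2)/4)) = 8/3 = 2.67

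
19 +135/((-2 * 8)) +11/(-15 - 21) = 1477/144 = 10.26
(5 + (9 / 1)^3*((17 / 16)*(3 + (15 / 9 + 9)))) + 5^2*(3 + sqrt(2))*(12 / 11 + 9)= 2775*sqrt(2) / 11 + 1997161 / 176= 11704.27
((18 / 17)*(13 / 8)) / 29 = 117 / 1972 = 0.06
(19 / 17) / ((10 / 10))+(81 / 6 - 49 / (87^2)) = 14.61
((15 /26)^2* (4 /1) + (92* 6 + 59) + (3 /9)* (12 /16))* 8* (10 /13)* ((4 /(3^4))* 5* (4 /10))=22085600 /59319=372.32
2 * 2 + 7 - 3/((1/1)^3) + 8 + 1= 17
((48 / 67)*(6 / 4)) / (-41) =-72 / 2747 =-0.03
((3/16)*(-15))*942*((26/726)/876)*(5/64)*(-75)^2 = -861046875/18089984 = -47.60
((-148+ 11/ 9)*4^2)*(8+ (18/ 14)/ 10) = -6013192/ 315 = -19089.50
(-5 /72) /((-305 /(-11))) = -11 /4392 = -0.00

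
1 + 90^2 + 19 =8120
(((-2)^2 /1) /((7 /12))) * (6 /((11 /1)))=288 /77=3.74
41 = 41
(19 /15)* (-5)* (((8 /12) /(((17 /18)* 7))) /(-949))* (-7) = -76 /16133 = -0.00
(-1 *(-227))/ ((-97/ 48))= -10896/ 97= -112.33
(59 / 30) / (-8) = -0.25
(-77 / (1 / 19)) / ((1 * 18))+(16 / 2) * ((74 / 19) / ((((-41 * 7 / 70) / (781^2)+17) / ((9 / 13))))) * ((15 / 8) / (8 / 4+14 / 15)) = -80.47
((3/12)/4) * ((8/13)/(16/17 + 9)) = 17/4394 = 0.00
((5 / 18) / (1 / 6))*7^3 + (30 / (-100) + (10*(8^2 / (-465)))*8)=521131 / 930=560.36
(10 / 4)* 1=5 / 2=2.50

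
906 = 906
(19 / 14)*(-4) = -38 / 7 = -5.43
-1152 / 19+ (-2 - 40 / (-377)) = -447870 / 7163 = -62.53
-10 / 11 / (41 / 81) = -810 / 451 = -1.80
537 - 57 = 480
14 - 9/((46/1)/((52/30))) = 1571/115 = 13.66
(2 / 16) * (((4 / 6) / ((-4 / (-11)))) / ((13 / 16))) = 11 / 39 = 0.28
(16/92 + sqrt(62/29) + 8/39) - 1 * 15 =-13115/897 + sqrt(1798)/29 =-13.16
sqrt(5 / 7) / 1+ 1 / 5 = 1.05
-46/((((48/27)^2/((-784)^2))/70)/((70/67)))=-43836017400/67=-654268916.42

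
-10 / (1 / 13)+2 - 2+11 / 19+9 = -120.42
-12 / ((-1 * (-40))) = -3 / 10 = -0.30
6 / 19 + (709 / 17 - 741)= -225770 / 323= -698.98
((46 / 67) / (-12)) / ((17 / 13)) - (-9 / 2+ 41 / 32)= 347167 / 109344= 3.17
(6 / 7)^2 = 36 / 49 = 0.73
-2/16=-1/8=-0.12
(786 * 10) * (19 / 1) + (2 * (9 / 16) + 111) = 149452.12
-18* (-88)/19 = 83.37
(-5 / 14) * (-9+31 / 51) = 1070 / 357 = 3.00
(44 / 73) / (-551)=-44 / 40223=-0.00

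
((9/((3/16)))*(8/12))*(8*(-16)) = -4096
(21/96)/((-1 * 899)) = -7/28768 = -0.00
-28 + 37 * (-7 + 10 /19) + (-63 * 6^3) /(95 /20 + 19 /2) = -23227 /19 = -1222.47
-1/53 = -0.02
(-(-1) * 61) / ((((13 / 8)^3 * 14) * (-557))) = -15616 / 8566103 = -0.00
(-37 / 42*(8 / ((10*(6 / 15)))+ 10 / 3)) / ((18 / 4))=-592 / 567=-1.04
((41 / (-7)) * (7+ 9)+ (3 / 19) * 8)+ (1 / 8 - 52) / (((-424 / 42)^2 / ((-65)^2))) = -107261755267 / 47820416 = -2243.01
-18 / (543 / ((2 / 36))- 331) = -18 / 9443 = -0.00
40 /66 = 20 /33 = 0.61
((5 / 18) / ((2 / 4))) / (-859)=-5 / 7731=-0.00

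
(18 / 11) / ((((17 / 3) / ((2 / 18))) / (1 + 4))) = 30 / 187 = 0.16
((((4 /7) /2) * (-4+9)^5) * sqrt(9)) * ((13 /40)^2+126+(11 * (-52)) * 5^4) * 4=-214424336625 /56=-3829006011.16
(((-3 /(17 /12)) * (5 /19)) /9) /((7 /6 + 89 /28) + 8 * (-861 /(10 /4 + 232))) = 112560 /45496811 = 0.00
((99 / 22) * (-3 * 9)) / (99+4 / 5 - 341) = 135 / 268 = 0.50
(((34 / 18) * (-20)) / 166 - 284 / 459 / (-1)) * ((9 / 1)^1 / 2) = 7451 / 4233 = 1.76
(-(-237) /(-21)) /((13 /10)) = -8.68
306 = 306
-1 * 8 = -8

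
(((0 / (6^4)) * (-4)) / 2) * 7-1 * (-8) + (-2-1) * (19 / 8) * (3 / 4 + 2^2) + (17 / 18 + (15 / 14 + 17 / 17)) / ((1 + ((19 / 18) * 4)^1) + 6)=-578609 / 22624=-25.58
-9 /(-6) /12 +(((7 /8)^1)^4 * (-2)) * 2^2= -2337 /512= -4.56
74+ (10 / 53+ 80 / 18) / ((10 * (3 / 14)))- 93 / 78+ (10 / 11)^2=75.80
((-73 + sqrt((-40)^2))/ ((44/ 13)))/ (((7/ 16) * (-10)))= 78/ 35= 2.23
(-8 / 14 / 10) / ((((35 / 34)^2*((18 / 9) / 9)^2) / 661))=-30946698 / 42875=-721.79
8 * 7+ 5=61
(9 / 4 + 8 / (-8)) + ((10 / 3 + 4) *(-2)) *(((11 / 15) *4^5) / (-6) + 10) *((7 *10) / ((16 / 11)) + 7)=5586271 / 60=93104.52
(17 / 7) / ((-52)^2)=17 / 18928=0.00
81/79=1.03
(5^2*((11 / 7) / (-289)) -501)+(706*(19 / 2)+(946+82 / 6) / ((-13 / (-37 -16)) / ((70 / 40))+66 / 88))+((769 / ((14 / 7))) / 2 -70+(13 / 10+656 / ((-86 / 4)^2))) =2196551765376551 / 296474170020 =7408.91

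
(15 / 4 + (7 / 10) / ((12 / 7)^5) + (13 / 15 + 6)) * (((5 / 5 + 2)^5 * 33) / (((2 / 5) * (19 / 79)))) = 69177560991 / 77824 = 888897.53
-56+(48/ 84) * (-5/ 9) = -56.32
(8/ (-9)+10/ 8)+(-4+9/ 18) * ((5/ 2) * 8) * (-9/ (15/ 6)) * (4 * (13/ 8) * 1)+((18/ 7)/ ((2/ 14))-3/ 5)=298037/ 180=1655.76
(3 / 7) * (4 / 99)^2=0.00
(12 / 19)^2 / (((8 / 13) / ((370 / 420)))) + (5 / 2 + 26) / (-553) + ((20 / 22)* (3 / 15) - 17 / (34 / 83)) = -12798915 / 313709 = -40.80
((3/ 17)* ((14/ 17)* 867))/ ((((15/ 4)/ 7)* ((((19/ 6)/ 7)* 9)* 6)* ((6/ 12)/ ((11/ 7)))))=8624/ 285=30.26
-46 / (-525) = 46 / 525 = 0.09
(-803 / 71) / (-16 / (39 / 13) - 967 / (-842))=184398 / 68231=2.70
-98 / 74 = -49 / 37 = -1.32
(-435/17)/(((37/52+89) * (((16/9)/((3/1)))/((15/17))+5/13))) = -7939620/29401007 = -0.27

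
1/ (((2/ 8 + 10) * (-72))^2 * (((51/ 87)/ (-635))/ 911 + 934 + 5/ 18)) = 16776065/ 8536480299848142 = 0.00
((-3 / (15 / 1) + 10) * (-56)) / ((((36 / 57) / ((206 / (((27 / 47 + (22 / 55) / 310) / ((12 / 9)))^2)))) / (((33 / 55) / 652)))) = -883.39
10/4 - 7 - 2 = -13/2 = -6.50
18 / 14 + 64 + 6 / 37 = 16951 / 259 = 65.45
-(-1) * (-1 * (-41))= 41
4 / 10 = 2 / 5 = 0.40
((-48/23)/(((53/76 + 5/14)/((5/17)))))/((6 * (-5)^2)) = -4256/1096755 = -0.00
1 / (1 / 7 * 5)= 7 / 5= 1.40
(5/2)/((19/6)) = 15/19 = 0.79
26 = 26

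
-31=-31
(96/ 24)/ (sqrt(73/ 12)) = 8 * sqrt(219)/ 73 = 1.62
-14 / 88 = -7 / 44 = -0.16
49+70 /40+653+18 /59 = 166157 /236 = 704.06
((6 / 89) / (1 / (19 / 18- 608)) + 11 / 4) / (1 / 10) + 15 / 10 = -101507 / 267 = -380.18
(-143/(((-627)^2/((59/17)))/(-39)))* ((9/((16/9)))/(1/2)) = 269217/540056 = 0.50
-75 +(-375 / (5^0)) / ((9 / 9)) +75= -375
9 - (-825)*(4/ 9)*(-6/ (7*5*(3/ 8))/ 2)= -74.81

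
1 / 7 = 0.14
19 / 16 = 1.19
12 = 12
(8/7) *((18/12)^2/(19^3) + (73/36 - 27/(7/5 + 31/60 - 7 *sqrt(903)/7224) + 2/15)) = -382776069608/28077419385 - 5184 *sqrt(903)/636769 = -13.88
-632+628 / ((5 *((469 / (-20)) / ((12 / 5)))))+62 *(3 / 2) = -1294099 / 2345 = -551.85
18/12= 3/2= 1.50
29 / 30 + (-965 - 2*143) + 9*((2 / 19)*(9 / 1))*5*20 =-226519 / 570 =-397.40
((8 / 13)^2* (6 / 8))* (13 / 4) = 12 / 13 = 0.92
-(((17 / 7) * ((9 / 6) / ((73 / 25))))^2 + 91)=-92.56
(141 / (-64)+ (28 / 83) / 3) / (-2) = 1.05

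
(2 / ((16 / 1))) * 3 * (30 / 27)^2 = 0.46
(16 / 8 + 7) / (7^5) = 9 / 16807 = 0.00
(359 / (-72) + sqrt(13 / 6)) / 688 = -359 / 49536 + sqrt(78) / 4128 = -0.01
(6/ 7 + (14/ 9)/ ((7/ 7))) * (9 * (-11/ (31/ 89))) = -148808/ 217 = -685.75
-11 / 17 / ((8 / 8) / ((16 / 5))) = -176 / 85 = -2.07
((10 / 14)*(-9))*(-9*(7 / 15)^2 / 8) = 63 / 40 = 1.58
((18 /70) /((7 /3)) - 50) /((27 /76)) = -140.43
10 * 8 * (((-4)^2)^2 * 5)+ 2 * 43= 102486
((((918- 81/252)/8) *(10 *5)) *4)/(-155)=-128475/868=-148.01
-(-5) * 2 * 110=1100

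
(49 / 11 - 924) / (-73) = 10115 / 803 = 12.60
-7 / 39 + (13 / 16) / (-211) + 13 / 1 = 1687493 / 131664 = 12.82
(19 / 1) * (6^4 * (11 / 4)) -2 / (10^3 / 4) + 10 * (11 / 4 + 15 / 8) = 67762.24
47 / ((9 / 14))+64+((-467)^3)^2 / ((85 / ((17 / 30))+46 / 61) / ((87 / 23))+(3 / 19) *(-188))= 9413399307025862722529 / 9229536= 1019921186398304.61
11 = 11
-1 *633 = -633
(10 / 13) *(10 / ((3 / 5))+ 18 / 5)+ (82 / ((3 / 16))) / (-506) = 48432 / 3289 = 14.73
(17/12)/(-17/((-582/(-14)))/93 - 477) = -153357/51636680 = -0.00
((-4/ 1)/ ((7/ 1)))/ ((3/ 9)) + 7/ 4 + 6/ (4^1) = 43/ 28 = 1.54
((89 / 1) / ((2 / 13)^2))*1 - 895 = 11461 / 4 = 2865.25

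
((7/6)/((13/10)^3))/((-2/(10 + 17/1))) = -15750/2197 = -7.17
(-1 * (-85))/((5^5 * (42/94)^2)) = 37553/275625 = 0.14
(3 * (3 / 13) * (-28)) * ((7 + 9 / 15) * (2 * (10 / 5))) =-38304 / 65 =-589.29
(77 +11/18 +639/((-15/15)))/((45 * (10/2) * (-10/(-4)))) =-2021/2025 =-1.00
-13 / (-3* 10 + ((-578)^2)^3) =-13 / 37287823182704674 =-0.00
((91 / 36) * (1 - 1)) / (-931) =0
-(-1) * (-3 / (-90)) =1 / 30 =0.03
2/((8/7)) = 7/4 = 1.75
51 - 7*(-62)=485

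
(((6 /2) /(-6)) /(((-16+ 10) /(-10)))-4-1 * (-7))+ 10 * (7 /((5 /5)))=72.17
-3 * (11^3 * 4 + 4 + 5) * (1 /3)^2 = -5333 /3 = -1777.67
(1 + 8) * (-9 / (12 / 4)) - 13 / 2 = -67 / 2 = -33.50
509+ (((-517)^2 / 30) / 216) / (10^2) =330099289 / 648000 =509.41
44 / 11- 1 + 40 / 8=8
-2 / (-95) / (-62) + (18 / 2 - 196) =-550716 / 2945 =-187.00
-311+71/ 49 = -15168/ 49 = -309.55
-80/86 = -0.93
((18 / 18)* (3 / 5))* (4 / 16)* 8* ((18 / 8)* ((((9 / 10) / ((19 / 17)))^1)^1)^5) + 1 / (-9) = 17897297046299 / 22284891000000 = 0.80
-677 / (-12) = 56.42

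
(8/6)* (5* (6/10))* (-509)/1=-2036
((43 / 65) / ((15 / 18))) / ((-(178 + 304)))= -129 / 78325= -0.00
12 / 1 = 12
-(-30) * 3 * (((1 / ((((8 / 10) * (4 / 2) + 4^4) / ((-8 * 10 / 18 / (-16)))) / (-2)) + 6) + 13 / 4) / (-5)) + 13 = -98829 / 644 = -153.46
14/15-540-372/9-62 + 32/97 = -311404/485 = -642.07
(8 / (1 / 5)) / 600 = 1 / 15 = 0.07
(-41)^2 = 1681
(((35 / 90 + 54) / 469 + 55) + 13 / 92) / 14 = 21458167 / 5436648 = 3.95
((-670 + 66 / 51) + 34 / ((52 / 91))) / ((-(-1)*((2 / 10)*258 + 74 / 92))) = -2381995 / 204901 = -11.63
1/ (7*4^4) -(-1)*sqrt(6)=2.45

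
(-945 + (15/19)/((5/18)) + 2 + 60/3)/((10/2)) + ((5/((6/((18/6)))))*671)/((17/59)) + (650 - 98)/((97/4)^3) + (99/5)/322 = 267588325423897/47461734019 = 5637.98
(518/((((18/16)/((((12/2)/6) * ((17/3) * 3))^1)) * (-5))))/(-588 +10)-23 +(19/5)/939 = -971546/47889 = -20.29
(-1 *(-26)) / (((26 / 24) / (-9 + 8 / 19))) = -3912 / 19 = -205.89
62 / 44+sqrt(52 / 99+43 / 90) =sqrt(109230) / 330+31 / 22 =2.41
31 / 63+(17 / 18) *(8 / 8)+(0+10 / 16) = 1039 / 504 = 2.06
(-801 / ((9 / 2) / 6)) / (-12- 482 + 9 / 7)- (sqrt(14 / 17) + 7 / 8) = 35665 / 27592- sqrt(238) / 17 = 0.39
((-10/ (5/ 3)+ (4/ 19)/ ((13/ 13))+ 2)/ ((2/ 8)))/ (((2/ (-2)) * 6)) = 48/ 19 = 2.53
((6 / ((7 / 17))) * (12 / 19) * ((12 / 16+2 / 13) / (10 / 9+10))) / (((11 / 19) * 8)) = 64719 / 400400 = 0.16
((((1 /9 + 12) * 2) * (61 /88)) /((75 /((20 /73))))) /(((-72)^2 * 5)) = 6649 /2809857600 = 0.00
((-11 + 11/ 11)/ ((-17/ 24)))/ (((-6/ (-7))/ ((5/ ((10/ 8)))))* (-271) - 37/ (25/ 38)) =-84000/ 680153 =-0.12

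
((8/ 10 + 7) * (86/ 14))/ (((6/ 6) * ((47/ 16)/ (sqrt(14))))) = 26832 * sqrt(14)/ 1645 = 61.03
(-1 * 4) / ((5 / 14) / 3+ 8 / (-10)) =840 / 143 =5.87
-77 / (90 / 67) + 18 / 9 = -4979 / 90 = -55.32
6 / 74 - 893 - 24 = -33926 / 37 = -916.92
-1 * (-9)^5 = 59049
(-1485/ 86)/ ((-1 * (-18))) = -165/ 172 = -0.96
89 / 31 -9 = -190 / 31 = -6.13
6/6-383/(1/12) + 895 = -3700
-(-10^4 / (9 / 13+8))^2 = -16900000000 / 12769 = -1323517.89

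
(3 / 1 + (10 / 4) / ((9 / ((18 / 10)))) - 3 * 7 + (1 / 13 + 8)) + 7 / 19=-4473 / 494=-9.05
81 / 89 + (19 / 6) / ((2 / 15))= 8779 / 356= 24.66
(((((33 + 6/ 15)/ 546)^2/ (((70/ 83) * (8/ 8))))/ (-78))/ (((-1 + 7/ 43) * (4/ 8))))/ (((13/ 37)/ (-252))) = -3682826117/ 37786203000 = -0.10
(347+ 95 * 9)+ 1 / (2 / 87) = 2491 / 2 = 1245.50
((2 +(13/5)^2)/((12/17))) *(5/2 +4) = 16133/200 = 80.66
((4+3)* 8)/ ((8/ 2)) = 14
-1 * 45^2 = -2025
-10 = -10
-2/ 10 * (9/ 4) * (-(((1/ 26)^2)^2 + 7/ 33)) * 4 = 1919319/ 5026736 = 0.38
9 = 9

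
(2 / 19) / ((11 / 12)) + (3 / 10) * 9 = 5883 / 2090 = 2.81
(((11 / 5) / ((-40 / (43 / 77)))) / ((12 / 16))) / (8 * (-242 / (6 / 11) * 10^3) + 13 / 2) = 43 / 3726793175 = 0.00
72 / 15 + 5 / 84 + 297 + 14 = 132661 / 420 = 315.86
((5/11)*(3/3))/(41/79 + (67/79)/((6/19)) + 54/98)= 116130/959519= 0.12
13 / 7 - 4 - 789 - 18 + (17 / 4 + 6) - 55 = -23909 / 28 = -853.89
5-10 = -5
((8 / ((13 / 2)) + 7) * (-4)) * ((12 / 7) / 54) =-856 / 819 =-1.05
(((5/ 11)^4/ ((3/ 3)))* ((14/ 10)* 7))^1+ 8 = 123253/ 14641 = 8.42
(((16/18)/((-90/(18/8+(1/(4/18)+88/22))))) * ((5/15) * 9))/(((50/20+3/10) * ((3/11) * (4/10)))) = -2365/2268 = -1.04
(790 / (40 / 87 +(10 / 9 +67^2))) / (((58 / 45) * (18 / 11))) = 17775 / 213098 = 0.08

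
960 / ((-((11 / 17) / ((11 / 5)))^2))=-11097.60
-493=-493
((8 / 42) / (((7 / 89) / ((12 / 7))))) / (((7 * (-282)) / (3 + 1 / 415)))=-126736 / 20070645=-0.01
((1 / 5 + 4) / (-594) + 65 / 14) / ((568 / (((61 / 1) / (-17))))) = -979843 / 33458040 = -0.03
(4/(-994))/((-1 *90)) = 1/22365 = 0.00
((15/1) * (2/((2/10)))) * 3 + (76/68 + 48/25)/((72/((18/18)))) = 13771291/30600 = 450.04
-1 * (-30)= 30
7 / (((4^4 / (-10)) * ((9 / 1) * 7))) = -0.00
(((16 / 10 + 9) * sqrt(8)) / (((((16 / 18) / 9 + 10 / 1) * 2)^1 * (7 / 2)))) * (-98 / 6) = -10017 * sqrt(2) / 2045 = -6.93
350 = 350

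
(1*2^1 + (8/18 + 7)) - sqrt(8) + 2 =103/9 - 2*sqrt(2) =8.62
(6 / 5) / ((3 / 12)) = 24 / 5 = 4.80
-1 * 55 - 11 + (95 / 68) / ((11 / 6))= -24399 / 374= -65.24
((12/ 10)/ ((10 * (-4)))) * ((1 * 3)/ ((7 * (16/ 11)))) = -99/ 11200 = -0.01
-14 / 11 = -1.27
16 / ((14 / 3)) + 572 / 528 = 379 / 84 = 4.51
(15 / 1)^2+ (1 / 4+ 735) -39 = 3685 / 4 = 921.25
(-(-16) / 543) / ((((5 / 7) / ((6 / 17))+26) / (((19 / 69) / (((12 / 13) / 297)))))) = 41496 / 445441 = 0.09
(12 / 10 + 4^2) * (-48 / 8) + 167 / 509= -261809 / 2545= -102.87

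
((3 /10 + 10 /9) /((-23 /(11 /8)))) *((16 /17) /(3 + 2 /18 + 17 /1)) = -1397 /353855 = -0.00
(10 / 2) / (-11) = -5 / 11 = -0.45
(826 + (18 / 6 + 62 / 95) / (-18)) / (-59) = -1412113 / 100890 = -14.00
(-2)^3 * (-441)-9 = 3519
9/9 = 1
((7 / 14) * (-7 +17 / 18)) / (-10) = 0.30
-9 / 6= -3 / 2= -1.50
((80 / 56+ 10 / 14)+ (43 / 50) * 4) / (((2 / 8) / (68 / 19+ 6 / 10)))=1551476 / 16625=93.32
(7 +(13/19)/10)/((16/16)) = 1343/190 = 7.07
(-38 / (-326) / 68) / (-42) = -19 / 465528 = -0.00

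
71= 71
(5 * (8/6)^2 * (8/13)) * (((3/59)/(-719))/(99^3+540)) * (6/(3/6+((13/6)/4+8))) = -10240/38726651532933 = -0.00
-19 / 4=-4.75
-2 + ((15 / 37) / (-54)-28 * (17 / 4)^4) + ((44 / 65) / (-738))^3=-298545168324624376339 / 32673891793608000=-9137.12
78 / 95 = 0.82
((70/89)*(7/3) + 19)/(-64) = -5563/17088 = -0.33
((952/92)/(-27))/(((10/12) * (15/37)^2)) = -651644/232875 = -2.80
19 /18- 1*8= -125 /18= -6.94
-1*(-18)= 18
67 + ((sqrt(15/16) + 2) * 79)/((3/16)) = 316 * sqrt(15)/3 + 2729/3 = 1317.62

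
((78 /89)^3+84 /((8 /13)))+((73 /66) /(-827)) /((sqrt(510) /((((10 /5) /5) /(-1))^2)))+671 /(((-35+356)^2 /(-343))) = 19604209193767 /145281421458 - 73*sqrt(510) /173980125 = 134.94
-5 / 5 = -1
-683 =-683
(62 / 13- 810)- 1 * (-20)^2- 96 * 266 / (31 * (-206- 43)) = -40203108 / 33449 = -1201.92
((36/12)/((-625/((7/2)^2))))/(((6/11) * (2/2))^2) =-5929/30000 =-0.20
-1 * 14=-14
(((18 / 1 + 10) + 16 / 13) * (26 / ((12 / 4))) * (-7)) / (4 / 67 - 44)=44555 / 1104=40.36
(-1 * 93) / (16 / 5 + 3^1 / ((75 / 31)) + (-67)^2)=-2325 / 112336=-0.02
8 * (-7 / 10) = -28 / 5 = -5.60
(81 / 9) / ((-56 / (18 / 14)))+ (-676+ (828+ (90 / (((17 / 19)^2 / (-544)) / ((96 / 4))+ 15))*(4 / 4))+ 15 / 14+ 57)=351905329141 / 1630211576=215.86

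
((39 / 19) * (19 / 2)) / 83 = 39 / 166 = 0.23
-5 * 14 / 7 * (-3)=30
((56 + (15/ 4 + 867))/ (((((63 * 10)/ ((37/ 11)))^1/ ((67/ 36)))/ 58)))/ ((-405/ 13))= -314954471/ 18370800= -17.14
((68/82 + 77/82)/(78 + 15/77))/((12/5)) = 55825/5924664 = 0.01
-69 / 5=-13.80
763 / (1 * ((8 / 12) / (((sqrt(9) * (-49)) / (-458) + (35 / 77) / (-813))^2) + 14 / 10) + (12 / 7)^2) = 321941822393425535 / 4570848835077223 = 70.43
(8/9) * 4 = 32/9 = 3.56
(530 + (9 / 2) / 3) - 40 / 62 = 32913 / 62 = 530.85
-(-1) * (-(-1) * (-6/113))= -6/113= -0.05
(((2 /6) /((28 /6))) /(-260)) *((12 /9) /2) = -1 /5460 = -0.00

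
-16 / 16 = -1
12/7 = 1.71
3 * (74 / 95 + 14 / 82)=11097 / 3895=2.85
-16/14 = -8/7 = -1.14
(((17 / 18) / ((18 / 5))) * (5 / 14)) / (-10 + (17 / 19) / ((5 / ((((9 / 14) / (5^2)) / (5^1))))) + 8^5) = 5046875 / 1764509719572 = 0.00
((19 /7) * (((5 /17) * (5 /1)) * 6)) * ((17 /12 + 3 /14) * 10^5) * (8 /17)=26030000000 /14161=1838147.02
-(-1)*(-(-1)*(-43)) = -43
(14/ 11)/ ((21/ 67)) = 4.06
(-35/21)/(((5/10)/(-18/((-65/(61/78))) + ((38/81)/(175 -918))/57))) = -66077554/91538343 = -0.72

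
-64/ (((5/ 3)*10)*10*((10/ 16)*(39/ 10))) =-256/ 1625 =-0.16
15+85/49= 820/49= 16.73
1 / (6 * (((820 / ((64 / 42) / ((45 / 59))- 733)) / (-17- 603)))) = 92.12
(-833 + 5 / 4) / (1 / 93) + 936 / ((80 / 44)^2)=-7706961 / 100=-77069.61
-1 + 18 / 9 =1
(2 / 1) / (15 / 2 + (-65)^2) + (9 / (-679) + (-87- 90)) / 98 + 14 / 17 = -4702906242 / 4787863255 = -0.98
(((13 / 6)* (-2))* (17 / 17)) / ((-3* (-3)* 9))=-13 / 243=-0.05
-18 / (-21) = 6 / 7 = 0.86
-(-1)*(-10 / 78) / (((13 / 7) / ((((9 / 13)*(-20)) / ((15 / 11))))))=1540 / 2197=0.70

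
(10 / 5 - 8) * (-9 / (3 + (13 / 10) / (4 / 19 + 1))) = 12420 / 937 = 13.26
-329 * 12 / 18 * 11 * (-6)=14476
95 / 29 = 3.28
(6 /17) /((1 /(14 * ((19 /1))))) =1596 /17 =93.88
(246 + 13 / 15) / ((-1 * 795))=-3703 / 11925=-0.31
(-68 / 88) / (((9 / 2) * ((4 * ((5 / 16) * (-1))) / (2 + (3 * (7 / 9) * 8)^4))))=668756744 / 40095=16679.31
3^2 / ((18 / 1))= 1 / 2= 0.50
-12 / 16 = -3 / 4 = -0.75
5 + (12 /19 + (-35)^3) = -814518 /19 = -42869.37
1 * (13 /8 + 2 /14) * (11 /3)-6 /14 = 339 /56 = 6.05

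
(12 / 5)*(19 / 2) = 114 / 5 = 22.80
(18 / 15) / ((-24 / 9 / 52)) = -117 / 5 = -23.40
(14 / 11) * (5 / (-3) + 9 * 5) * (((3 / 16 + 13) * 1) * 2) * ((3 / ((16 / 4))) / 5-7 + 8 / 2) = -4145.67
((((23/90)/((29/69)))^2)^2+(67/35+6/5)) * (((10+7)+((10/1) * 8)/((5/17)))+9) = 1942564374450083/2005141635000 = 968.79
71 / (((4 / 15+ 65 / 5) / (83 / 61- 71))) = -4524120 / 12139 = -372.69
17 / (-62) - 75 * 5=-23267 / 62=-375.27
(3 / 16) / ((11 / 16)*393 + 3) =1 / 1457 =0.00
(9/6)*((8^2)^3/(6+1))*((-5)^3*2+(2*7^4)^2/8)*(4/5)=129520878972.34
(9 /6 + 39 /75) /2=101 /100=1.01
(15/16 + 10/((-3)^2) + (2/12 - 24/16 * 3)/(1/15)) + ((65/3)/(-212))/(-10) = -480367/7632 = -62.94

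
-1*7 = -7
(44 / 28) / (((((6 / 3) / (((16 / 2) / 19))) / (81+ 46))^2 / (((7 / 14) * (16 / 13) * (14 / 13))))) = 45419264 / 61009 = 744.47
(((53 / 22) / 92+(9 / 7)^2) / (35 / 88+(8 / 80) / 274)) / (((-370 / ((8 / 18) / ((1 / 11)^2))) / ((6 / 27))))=-11043000628 / 81052723143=-0.14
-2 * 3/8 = -3/4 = -0.75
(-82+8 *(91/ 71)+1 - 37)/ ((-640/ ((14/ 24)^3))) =29155/ 872448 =0.03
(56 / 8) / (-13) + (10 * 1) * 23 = 2983 / 13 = 229.46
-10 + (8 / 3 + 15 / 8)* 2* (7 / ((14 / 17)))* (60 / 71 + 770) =50698825 / 852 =59505.66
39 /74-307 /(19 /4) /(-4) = 23459 /1406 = 16.68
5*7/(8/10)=175/4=43.75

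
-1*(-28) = 28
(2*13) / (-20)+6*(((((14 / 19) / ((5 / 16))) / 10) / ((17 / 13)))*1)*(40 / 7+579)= 10195133 / 16150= 631.28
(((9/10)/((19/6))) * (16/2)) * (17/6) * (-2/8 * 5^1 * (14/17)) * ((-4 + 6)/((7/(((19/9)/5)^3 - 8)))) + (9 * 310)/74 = 52.72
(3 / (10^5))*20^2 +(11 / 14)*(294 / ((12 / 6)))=14439 / 125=115.51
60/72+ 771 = 4631/6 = 771.83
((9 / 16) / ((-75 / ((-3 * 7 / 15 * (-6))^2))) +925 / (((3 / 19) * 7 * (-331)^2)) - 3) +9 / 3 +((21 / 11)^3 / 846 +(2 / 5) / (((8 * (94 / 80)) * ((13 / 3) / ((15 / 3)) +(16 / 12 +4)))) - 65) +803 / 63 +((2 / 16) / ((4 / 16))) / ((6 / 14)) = -246645625907657809 / 4780530715207500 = -51.59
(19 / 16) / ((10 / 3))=57 / 160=0.36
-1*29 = -29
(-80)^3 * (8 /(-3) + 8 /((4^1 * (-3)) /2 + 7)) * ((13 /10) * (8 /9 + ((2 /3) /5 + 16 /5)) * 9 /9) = -404684800 /27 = -14988325.93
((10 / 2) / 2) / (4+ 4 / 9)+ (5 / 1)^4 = 10009 / 16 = 625.56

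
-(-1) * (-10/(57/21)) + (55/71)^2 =-295395/95779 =-3.08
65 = 65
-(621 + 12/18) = -1865/3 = -621.67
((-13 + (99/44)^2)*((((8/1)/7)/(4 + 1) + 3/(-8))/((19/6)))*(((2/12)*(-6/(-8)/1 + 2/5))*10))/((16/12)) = 0.53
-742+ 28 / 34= -12600 / 17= -741.18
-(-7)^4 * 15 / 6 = -12005 / 2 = -6002.50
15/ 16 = 0.94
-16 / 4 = -4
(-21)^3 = -9261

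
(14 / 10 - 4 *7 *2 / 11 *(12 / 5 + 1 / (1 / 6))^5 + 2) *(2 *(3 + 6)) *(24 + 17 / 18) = -3286047860533 / 34375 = -95594119.58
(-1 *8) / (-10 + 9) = 8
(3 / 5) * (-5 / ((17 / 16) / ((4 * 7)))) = -1344 / 17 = -79.06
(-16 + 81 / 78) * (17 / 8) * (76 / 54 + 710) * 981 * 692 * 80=-47905267158560 / 39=-1228340183552.82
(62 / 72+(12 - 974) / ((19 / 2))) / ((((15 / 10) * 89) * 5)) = -13735 / 91314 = -0.15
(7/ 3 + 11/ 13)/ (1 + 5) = 62/ 117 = 0.53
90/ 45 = 2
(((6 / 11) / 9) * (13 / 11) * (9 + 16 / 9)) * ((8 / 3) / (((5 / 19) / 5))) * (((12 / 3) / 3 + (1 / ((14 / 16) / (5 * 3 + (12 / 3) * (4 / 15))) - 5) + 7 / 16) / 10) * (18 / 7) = 609109657 / 4002075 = 152.20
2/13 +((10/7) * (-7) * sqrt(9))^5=-315899998/13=-24299999.85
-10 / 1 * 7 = -70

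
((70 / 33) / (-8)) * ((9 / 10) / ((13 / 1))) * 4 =-21 / 286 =-0.07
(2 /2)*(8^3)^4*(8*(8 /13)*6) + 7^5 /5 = 131941395551611 /65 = 2029867623870.94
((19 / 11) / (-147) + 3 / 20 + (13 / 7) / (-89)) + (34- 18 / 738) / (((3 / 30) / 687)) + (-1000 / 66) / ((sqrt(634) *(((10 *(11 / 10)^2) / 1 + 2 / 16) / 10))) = 27544703008819 / 118008660- 100000 *sqrt(634) / 5115429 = 233412.06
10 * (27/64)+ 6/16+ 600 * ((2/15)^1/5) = 659/32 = 20.59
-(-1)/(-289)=-1/289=-0.00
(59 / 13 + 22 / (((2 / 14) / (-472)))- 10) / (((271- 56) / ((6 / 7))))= -1134018 / 3913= -289.81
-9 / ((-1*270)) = 1 / 30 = 0.03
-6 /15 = -2 /5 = -0.40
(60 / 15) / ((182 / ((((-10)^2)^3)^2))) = 21978021978.02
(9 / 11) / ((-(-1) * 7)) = 9 / 77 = 0.12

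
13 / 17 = 0.76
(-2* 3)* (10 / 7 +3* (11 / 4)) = -813 / 14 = -58.07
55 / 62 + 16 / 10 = 771 / 310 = 2.49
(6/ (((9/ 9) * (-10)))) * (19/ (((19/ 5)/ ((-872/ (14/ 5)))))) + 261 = 8367/ 7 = 1195.29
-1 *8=-8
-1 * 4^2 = -16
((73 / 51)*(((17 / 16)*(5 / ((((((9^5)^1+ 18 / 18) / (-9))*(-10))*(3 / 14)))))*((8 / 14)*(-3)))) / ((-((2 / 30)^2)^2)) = 443475 / 9448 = 46.94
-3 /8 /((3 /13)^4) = -28561 /216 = -132.23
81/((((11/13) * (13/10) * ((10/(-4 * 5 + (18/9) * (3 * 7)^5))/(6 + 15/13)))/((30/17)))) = 167811586380/221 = 759328445.16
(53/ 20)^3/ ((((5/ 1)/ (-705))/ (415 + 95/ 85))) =-74247490809/ 68000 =-1091874.86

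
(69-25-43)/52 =1/52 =0.02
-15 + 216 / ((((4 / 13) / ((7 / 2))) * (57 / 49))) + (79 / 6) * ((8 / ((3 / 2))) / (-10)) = 1787066 / 855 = 2090.14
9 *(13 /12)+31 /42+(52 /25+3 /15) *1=26813 /2100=12.77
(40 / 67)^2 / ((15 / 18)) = 1920 / 4489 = 0.43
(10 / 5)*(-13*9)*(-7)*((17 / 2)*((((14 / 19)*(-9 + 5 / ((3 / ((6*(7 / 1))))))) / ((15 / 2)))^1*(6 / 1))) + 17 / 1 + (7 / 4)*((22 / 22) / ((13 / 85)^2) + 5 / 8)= 500734.68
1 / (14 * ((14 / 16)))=4 / 49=0.08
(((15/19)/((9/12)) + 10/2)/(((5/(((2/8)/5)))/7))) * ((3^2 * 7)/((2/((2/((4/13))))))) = 131859/1520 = 86.75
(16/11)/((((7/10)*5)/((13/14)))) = 208/539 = 0.39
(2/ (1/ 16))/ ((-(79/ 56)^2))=-100352/ 6241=-16.08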